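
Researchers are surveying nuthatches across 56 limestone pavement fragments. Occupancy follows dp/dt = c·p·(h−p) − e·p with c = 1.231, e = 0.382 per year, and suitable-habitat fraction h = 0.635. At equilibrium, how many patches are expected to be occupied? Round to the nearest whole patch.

18

p* = h − e/c = 0.635 − 0.3103 = 0.3247.
Expected occupied patches = N × p* = 56 × 0.3247 = 18.18 ≈ 18.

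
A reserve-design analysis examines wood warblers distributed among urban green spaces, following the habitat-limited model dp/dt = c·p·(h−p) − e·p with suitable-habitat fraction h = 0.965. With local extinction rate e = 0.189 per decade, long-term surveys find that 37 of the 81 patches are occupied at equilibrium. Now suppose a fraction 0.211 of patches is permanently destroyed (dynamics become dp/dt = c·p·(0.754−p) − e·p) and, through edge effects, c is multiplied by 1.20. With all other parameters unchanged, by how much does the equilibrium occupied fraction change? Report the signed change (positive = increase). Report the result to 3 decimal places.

Observed p* = 37/81 = 0.45679.
Balance c(h−p*) = e gives c = e/(0.965 − 0.45679) = 0.189/0.50821 = 0.37189.
New p* = 0.754 − e/c = 0.754 − 0.18900/0.44627 = 0.33049.
Δp* = 0.33049 − 0.45679 = -0.12630.

-0.126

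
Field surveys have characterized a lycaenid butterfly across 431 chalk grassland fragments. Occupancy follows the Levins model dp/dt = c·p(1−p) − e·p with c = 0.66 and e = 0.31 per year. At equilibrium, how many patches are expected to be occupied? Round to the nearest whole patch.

229

p* = 1 − e/c = 1 − 0.31/0.66 = 0.5303.
Expected occupied patches = N × p* = 431 × 0.5303 = 228.56 ≈ 229.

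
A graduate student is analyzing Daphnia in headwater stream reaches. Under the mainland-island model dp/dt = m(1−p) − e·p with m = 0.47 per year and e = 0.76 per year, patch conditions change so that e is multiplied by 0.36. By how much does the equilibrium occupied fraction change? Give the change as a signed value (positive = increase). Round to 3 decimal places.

0.250

Before: p* = 0.47/(0.47+0.76) = 0.3821.
After: m = 0.47, e = 0.2736; p* = 0.47/0.7436 = 0.6321.
Δp* = 0.6321 − 0.3821 = +0.2499.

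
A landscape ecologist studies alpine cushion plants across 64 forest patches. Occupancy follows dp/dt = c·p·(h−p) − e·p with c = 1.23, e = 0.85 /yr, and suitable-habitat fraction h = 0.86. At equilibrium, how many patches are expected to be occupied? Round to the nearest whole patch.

p* = h − e/c = 0.86 − 0.6911 = 0.1689.
Expected occupied patches = N × p* = 64 × 0.1689 = 10.81 ≈ 11.

11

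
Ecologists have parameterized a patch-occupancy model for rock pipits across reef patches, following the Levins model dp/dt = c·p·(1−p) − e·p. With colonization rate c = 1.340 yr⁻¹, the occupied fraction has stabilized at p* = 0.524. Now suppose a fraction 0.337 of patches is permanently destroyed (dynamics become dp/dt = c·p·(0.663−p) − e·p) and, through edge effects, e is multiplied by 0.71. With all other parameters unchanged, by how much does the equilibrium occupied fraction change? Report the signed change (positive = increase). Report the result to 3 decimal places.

-0.199

Balance c(1−p*) = e gives e = 1.340×(1 − 0.52400) = 0.63784.
New p* = 0.663 − e/c = 0.663 − 0.45287/1.34000 = 0.32504.
Δp* = 0.32504 − 0.52400 = -0.19896.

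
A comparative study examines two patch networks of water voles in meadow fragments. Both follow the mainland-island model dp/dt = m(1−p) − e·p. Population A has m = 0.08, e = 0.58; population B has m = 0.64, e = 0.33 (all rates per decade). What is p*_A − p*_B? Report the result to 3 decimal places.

-0.539

A: p*_A = m/(m+e) = 0.08/0.6600 = 0.1212.
B: p*_B = 0.64/0.9700 = 0.6598.
p*_A − p*_B = 0.1212 − 0.6598 = -0.5386.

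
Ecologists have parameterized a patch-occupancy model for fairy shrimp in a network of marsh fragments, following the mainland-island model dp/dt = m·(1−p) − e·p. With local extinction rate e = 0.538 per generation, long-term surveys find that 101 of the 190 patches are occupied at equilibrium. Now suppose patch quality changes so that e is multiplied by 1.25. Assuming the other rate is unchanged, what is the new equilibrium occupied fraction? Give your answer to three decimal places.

0.476

Observed p* = 101/190 = 0.53158.
Balance m(1−p*) = e·p* gives m = e·p*/(1−p*) = 0.538×0.53158/0.46842 = 0.61054.
New p* = m/(m+e) = 0.61054/(0.61054+0.67250) = 0.47585.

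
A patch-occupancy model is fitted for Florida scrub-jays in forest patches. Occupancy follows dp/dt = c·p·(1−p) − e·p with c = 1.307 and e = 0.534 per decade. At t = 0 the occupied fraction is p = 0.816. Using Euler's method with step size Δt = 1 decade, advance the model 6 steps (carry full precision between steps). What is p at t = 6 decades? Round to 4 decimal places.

0.5914

Update rule: p ← p + [c·p·(1−p) − e·p]·Δt with Δt = 1.
step 1: Δp = -0.23951, p = 0.57649
step 2: Δp = +0.01125, p = 0.58775
step 3: Δp = +0.00283, p = 0.59058
step 4: Δp = +0.00066, p = 0.59124
step 5: Δp = +0.00015, p = 0.59139
step 6: Δp = +0.00003, p = 0.59142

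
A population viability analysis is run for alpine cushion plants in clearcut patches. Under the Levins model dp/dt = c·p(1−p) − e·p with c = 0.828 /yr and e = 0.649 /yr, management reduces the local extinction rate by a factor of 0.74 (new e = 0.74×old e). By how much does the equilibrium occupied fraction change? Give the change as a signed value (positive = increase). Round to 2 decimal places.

Before: p* = 1 − 0.649/0.828 = 0.2162.
After the change, c = 0.828, e = 0.48026, so p* = 1 − 0.48026/0.828 = 0.4200.
Δp* = 0.4200 − 0.2162 = +0.2038.

0.20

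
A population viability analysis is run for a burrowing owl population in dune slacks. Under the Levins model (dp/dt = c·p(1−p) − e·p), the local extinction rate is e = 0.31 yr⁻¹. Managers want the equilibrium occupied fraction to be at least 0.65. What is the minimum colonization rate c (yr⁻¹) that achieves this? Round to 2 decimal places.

p* = 1 − e/c ≥ 0.65 requires e/c ≤ 0.3500, i.e. c ≥ e/0.3500.
c_min = 0.31/0.3500 = 0.8857.

0.89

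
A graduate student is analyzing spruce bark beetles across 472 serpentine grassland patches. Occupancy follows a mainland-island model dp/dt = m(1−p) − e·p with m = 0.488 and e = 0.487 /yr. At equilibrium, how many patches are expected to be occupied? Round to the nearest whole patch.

p* = m/(m+e) = 0.488/0.9750 = 0.5005.
Expected occupied patches = N × p* = 472 × 0.5005 = 236.24 ≈ 236.

236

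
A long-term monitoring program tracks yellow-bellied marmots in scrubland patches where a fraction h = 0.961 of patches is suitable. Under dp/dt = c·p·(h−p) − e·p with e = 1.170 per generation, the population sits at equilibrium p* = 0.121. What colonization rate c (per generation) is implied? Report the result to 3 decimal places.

1.393

At equilibrium c(h−p*) = e, so c = e/(h−p*).
c = 1.170/(0.961 − 0.121) = 1.170/0.8400 = 1.3929.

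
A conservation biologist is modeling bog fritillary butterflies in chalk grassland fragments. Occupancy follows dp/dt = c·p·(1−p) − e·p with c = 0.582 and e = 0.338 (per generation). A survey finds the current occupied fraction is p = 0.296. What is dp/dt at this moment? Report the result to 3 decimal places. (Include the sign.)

Colonization term: c·p·(1−p) = 0.582×0.296×0.7040 = 0.12128.
Extinction term: e·p = 0.10005.
dp/dt = 0.12128 − 0.10005 = 0.02123.

0.021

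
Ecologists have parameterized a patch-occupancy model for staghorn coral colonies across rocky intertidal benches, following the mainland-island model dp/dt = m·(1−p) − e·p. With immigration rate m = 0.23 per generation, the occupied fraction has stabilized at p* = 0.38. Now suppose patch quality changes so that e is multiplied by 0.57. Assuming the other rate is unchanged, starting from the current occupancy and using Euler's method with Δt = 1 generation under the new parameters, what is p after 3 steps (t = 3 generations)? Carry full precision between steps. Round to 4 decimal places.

Balance m(1−p*) = e·p* gives e = m(1−p*)/p* = 0.23×0.62000/0.38000 = 0.37526.
Starting from p₀ = 0.38000; update p ← p + (dp/dt)·Δt with the new parameters.
t = 1: p = 0.38000 + (+0.06132) = 0.44132
t = 2: p = 0.44132 + (+0.03410) = 0.47542
t = 3: p = 0.47542 + (+0.01896) = 0.49438

0.4944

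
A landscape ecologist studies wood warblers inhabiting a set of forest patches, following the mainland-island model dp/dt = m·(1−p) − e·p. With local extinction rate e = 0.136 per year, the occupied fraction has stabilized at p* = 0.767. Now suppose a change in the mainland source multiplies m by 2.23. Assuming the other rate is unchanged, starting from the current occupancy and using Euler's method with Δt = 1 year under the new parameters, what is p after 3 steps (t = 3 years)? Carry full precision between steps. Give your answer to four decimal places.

0.8804

Balance m(1−p*) = e·p* gives m = e·p*/(1−p*) = 0.136×0.76700/0.23300 = 0.44769.
Starting from p₀ = 0.76700; update p ← p + (dp/dt)·Δt with the new parameters.
step 1: Δp = +0.12830, p = 0.89530
step 2: Δp = -0.01724, p = 0.87807
step 3: Δp = +0.00232, p = 0.88038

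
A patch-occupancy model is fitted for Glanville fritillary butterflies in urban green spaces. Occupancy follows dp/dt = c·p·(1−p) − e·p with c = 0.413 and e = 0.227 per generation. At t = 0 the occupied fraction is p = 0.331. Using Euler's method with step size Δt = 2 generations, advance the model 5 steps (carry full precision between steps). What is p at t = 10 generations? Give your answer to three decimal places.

0.433

Update rule: p ← p + [c·p·(1−p) − e·p]·Δt with Δt = 2.
t = 2: p = 0.33100 + (+0.03263) = 0.36363
t = 4: p = 0.36363 + (+0.02605) = 0.38968
t = 6: p = 0.38968 + (+0.01953) = 0.40922
t = 8: p = 0.40922 + (+0.01391) = 0.42312
t = 10: p = 0.42312 + (+0.00952) = 0.43264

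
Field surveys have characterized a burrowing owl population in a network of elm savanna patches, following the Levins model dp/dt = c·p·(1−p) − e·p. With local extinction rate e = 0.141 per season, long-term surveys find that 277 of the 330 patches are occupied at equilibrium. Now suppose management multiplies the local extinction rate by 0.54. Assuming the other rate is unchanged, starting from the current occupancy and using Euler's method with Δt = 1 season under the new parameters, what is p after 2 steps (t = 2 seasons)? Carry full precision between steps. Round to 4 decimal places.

Observed p* = 277/330 = 0.83939.
Balance c(1−p*) = e gives c = e/(1 − 0.83939) = 0.141/0.16061 = 0.87792.
Starting from p₀ = 0.83939; update p ← p + (dp/dt)·Δt with the new parameters.
  1  |  dp/dt·Δt = +0.054443  |  p_1 = 0.893837
  2  |  dp/dt·Δt = +0.015252  |  p_2 = 0.909089

0.9091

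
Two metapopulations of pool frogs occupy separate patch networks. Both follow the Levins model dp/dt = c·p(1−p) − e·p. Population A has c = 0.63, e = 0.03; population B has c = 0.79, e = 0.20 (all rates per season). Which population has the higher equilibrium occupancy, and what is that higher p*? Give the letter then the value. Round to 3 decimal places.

A: p*_A = 1 − 0.03/0.63 = 0.9524.
B: p*_B = 1 − 0.20/0.79 = 0.7468.
A is higher at 0.9524.

A, 0.952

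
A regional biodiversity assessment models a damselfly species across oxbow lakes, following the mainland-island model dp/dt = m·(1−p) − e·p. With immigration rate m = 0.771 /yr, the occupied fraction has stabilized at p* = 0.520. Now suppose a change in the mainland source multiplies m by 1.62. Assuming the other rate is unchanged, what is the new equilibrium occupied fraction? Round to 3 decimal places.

Balance m(1−p*) = e·p* gives e = m(1−p*)/p* = 0.771×0.48000/0.52000 = 0.71169.
New p* = m/(m+e) = 1.24902/(1.24902+0.71169) = 0.63702.

0.637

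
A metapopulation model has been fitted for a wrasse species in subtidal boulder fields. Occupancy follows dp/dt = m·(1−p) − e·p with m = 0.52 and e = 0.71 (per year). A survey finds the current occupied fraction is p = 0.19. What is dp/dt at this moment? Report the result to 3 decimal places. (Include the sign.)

0.286

Colonization term: m·(1−p) = 0.52×0.8100 = 0.42120.
Extinction term: e·p = 0.13490.
dp/dt = 0.42120 − 0.13490 = 0.28630.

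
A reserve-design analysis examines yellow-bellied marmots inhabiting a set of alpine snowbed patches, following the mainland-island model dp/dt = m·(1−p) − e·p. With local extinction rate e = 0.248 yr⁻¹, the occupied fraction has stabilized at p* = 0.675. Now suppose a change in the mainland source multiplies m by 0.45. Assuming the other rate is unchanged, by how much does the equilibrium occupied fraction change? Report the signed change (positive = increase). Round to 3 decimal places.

Balance m(1−p*) = e·p* gives m = e·p*/(1−p*) = 0.248×0.67500/0.32500 = 0.51508.
New p* = m/(m+e) = 0.23179/(0.23179+0.24800) = 0.48311.
Δp* = 0.48311 − 0.67500 = -0.19189.

-0.192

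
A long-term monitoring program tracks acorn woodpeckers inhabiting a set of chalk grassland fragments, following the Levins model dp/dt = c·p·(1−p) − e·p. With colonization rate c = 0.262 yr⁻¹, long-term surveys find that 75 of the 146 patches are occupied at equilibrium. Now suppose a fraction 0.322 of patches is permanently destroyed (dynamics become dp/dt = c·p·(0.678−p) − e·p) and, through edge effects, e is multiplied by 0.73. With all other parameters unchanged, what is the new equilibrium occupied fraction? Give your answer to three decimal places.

Observed p* = 75/146 = 0.51370.
Balance c(1−p*) = e gives e = 0.262×(1 − 0.51370) = 0.12741.
New p* = 0.678 − e/c = 0.678 − 0.09301/0.26200 = 0.32300.

0.323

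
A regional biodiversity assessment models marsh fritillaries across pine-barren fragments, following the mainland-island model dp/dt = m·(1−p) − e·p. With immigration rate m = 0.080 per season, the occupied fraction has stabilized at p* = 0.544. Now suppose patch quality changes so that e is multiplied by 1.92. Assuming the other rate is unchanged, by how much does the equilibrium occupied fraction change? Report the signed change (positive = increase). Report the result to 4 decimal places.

-0.1608

Balance m(1−p*) = e·p* gives e = m(1−p*)/p* = 0.080×0.45600/0.54400 = 0.06706.
New p* = m/(m+e) = 0.08000/(0.08000+0.12876) = 0.38322.
Δp* = 0.38322 − 0.54400 = -0.16078.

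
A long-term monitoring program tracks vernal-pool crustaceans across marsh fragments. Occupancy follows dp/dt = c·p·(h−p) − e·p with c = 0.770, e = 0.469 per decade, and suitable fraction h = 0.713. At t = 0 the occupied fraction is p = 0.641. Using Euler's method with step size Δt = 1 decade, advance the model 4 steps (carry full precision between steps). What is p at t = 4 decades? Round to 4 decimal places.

Update rule: p ← p + [c·p·(h−p) − e·p]·Δt with Δt = 1.
  1  |  dp/dt·Δt = -0.265092  |  p_1 = 0.375908
  2  |  dp/dt·Δt = -0.078730  |  p_2 = 0.297178
  3  |  dp/dt·Δt = -0.044225  |  p_3 = 0.252953
  4  |  dp/dt·Δt = -0.029030  |  p_4 = 0.223923

0.2239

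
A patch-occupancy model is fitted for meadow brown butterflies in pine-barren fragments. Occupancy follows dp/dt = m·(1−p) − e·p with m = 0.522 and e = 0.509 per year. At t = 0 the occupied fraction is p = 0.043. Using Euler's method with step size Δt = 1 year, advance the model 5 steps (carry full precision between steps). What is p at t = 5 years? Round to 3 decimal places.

Update rule: p ← p + [m·(1−p) − e·p]·Δt with Δt = 1.
step 1: Δp = +0.47767, p = 0.52067
step 2: Δp = -0.01481, p = 0.50586
step 3: Δp = +0.00046, p = 0.50632
step 4: Δp = -0.00001, p = 0.50630
step 5: Δp = +0.00000, p = 0.50630

0.506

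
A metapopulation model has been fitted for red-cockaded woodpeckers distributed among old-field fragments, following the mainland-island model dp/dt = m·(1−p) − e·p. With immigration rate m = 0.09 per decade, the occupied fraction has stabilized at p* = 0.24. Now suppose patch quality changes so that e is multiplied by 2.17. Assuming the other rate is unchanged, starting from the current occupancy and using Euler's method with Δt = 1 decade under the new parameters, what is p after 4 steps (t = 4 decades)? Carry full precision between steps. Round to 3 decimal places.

Balance m(1−p*) = e·p* gives e = m(1−p*)/p* = 0.09×0.76000/0.24000 = 0.28500.
Starting from p₀ = 0.24000; update p ← p + (dp/dt)·Δt with the new parameters.
step 1: Δp = -0.08003, p = 0.15997
step 2: Δp = -0.02333, p = 0.13664
step 3: Δp = -0.00680, p = 0.12984
step 4: Δp = -0.00198, p = 0.12785

0.128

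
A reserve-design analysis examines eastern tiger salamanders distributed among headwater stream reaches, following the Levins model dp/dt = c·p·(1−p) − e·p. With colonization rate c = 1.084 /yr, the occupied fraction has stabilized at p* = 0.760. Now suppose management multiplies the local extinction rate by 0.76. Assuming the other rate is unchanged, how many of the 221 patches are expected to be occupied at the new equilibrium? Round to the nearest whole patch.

181

Balance c(1−p*) = e gives e = 1.084×(1 − 0.76000) = 0.26016.
New p* = 1 − e/c = 1 − 0.19772/1.08400 = 0.81760.
Expected occupied = 221 × 0.81760 = 180.69 ≈ 181.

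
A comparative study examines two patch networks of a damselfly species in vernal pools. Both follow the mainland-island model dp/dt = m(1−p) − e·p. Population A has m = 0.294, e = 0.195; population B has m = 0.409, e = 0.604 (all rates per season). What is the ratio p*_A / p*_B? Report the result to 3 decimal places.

A: p*_A = m/(m+e) = 0.294/0.4890 = 0.6012.
B: p*_B = 0.409/1.0130 = 0.4038.
p*_A / p*_B = 0.6012/0.4038 = 1.4891.

1.489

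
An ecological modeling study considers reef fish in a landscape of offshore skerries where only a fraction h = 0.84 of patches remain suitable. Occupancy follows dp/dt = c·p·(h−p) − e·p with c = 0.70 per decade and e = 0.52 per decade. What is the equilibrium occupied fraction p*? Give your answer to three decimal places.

Setting dp/dt = 0 and dividing by p* gives c·(h−p*) = e.
So p* = h − e/c = 0.84 − 0.52/0.70 = 0.84 − 0.7429 = 0.0971.

0.097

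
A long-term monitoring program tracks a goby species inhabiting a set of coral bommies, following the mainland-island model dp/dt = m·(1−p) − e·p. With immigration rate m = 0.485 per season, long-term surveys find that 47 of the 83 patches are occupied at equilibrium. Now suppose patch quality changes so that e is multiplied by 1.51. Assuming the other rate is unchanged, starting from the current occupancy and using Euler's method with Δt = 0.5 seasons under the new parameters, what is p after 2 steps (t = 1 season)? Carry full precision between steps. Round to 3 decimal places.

0.487

Observed p* = 47/83 = 0.56627.
Balance m(1−p*) = e·p* gives e = m(1−p*)/p* = 0.485×0.43373/0.56627 = 0.37149.
Starting from p₀ = 0.56627; update p ← p + (dp/dt)·Δt with the new parameters.
  1  |  dp/dt·Δt = -0.053642  |  p_1 = 0.512623
  2  |  dp/dt·Δt = -0.025589  |  p_2 = 0.487034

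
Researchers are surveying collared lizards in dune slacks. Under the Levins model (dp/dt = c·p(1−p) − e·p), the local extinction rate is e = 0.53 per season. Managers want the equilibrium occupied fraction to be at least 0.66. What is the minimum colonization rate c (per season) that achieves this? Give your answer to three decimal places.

1.559

p* = 1 − e/c ≥ 0.66 requires e/c ≤ 0.3400, i.e. c ≥ e/0.3400.
c_min = 0.53/0.3400 = 1.5588.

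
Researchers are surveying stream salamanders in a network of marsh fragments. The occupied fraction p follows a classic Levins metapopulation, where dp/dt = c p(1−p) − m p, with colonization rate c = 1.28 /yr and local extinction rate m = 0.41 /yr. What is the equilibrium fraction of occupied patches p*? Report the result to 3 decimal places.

At equilibrium, colonization balances extinction: c·p*·(1−p*) = m·p*.
So p* = 1 − m/c = 1 − 0.41/1.28 = 1 − 0.3203 = 0.6797.

0.680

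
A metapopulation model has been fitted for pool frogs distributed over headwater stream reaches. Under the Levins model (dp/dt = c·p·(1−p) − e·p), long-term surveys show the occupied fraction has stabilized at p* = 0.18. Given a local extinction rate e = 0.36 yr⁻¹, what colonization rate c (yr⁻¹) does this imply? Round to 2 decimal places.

0.44

At equilibrium c(1−p*) = e, so c = e/(1−p*).
c = 0.36/(1 − 0.18) = 0.36/0.8200 = 0.4390.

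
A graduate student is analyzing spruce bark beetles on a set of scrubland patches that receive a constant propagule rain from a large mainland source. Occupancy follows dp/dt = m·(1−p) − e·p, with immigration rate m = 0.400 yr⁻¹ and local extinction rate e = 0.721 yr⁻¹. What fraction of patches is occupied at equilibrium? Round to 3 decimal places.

0.357

At equilibrium the propagule rain into empty patches balances local extinction: m(1−p*) = e·p*.
p* = m/(m+e) = 0.400/(0.400+0.721) = 0.400/1.1210 = 0.3568.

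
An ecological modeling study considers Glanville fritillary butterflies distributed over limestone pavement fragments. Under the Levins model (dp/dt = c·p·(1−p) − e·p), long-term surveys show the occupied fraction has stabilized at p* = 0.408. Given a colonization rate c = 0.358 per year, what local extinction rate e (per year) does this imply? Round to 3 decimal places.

At equilibrium c(1−p*) = e.
e = 0.358 × (1 − 0.408) = 0.358 × 0.5920 = 0.2119.

0.212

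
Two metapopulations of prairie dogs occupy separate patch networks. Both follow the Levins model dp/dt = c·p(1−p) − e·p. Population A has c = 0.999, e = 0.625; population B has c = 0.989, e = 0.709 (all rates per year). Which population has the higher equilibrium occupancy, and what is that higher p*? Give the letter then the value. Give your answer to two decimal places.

A, 0.37

A: p*_A = 1 − 0.625/0.999 = 0.3744.
B: p*_B = 1 − 0.709/0.989 = 0.2831.
A is higher at 0.3744.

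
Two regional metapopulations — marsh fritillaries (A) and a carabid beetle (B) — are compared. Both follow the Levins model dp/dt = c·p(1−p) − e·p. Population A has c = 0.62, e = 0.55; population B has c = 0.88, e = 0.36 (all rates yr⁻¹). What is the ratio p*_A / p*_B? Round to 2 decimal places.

A: p*_A = 1 − 0.55/0.62 = 0.1129.
B: p*_B = 1 − 0.36/0.88 = 0.5909.
p*_A / p*_B = 0.1129/0.5909 = 0.1911.

0.19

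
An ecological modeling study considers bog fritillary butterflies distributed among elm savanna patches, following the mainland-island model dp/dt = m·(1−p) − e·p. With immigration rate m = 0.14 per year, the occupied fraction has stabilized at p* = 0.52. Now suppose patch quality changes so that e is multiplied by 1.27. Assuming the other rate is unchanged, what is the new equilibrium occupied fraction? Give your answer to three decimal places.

0.460

Balance m(1−p*) = e·p* gives e = m(1−p*)/p* = 0.14×0.48000/0.52000 = 0.12923.
New p* = m/(m+e) = 0.14000/(0.14000+0.16412) = 0.46034.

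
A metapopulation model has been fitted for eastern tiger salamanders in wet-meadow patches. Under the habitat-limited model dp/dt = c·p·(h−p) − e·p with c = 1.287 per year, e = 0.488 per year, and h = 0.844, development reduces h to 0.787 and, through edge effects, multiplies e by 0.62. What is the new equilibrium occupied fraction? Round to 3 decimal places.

0.552

Before: p* = h − e/c = 0.844 − 0.488/1.287 = 0.844 − 0.3792 = 0.4648.
After: c = 1.287, e = 0.30256, h = 0.787; p* = 0.787 − 0.30256/1.287 = 0.5519.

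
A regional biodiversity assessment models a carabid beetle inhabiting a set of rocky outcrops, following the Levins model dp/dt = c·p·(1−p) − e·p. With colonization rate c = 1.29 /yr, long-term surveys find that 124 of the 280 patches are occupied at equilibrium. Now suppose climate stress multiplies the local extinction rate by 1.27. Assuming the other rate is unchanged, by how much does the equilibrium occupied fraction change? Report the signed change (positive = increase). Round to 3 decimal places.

-0.150

Observed p* = 124/280 = 0.44286.
Balance c(1−p*) = e gives e = 1.29×(1 − 0.44286) = 0.71871.
New p* = 1 − e/c = 1 − 0.91276/1.29000 = 0.29243.
Δp* = 0.29243 − 0.44286 = -0.15043.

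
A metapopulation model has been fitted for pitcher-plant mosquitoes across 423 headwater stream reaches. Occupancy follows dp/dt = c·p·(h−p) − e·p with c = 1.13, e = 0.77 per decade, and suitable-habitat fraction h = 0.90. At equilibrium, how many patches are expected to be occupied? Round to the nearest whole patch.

p* = h − e/c = 0.90 − 0.6814 = 0.2186.
Expected occupied patches = N × p* = 423 × 0.2186 = 92.46 ≈ 92.

92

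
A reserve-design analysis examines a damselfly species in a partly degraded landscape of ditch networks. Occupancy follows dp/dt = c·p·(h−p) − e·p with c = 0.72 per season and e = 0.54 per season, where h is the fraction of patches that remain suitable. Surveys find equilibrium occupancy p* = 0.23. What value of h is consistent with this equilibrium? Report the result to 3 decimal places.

At equilibrium c(h−p*) = e, so h = p* + e/c.
h = 0.23 + 0.54/0.72 = 0.23 + 0.7500 = 0.9800.

0.980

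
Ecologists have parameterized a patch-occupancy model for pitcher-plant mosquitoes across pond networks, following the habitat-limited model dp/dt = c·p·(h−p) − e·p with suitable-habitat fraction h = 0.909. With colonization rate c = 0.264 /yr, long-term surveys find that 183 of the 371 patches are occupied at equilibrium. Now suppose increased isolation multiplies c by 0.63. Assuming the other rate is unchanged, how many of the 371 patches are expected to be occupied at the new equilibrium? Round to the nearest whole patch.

Observed p* = 183/371 = 0.49326.
Balance c(h−p*) = e gives e = 0.264×(0.909 − 0.49326) = 0.10976.
New p* = 0.909 − e/c = 0.909 − 0.10976/0.16632 = 0.24907.
Expected occupied = 371 × 0.24907 = 92.40 ≈ 92.

92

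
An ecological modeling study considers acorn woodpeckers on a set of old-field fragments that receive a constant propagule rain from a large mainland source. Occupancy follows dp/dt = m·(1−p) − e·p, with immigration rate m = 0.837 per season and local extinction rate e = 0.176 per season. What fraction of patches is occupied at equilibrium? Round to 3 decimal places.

0.826

Setting dp/dt = 0: m − m·p* = e·p*, so m = (m+e)·p*.
p* = m/(m+e) = 0.837/(0.837+0.176) = 0.837/1.0130 = 0.8263.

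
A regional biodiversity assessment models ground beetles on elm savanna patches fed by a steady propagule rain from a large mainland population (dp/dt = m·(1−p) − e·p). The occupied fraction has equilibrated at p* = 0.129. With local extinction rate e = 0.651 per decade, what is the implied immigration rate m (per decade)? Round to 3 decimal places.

At equilibrium m(1−p*) = e·p*, so m = e·p*/(1−p*).
m = 0.651 × 0.129 / 0.8710 = 0.0840/0.8710 = 0.0964.

0.096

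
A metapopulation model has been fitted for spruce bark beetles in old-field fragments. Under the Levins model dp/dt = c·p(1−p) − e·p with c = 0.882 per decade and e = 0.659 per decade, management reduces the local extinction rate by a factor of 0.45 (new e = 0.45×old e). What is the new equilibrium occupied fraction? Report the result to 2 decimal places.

0.66

Before: p* = 1 − 0.659/0.882 = 0.2528.
After the change, c = 0.882, e = 0.29655, so p* = 1 − 0.29655/0.882 = 0.6638.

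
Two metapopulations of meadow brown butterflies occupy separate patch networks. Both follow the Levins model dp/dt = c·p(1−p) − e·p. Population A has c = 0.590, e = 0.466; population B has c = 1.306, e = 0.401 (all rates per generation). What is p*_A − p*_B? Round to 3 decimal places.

-0.483

A: p*_A = 1 − 0.466/0.590 = 0.2102.
B: p*_B = 1 − 0.401/1.306 = 0.6930.
p*_A − p*_B = 0.2102 − 0.6930 = -0.4828.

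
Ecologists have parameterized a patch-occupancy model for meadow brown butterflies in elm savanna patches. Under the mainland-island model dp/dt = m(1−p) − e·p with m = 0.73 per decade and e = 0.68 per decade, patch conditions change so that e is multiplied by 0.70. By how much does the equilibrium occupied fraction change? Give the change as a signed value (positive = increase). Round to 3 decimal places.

0.088

Before: p* = 0.73/(0.73+0.68) = 0.5177.
After: m = 0.73, e = 0.476; p* = 0.73/1.2060 = 0.6053.
Δp* = 0.6053 − 0.5177 = +0.0876.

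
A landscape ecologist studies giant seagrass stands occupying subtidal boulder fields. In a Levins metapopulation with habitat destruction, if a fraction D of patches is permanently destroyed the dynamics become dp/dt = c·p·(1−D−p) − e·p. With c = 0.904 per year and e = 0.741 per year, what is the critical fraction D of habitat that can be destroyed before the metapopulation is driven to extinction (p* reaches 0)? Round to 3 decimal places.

The nontrivial equilibrium is p* = (1−D) − e/c; extinction occurs when this hits zero.
So D_crit = 1 − e/c = 1 − 0.741/0.904 = 1 − 0.8197 = 0.1803.
Note this equals the original equilibrium occupancy — the Levins extinction-debt result.

0.180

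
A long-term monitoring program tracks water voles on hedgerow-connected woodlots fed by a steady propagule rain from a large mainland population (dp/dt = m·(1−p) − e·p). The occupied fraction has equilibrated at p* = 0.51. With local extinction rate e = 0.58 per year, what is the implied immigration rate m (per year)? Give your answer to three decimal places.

0.604

At equilibrium m(1−p*) = e·p*, so m = e·p*/(1−p*).
m = 0.58 × 0.51 / 0.4900 = 0.2958/0.4900 = 0.6037.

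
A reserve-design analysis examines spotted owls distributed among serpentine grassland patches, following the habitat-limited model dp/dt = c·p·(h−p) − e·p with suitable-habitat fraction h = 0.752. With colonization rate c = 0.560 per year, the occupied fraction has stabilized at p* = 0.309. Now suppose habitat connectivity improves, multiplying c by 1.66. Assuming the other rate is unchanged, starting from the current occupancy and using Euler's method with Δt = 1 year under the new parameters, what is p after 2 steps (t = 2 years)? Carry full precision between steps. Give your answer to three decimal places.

Balance c(h−p*) = e gives e = 0.560×(0.752 − 0.30900) = 0.24808.
Starting from p₀ = 0.30900; update p ← p + (dp/dt)·Δt with the new parameters.
p: 0.30900 → 0.35959  (Δp = +0.05059)
p: 0.35959 → 0.40156  (Δp = +0.04196)

0.402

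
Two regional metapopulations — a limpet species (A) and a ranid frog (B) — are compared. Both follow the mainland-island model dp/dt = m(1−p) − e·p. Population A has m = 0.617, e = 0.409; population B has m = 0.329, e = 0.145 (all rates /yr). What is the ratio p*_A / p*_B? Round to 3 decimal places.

0.866

A: p*_A = m/(m+e) = 0.617/1.0260 = 0.6014.
B: p*_B = 0.329/0.4740 = 0.6941.
p*_A / p*_B = 0.6014/0.6941 = 0.8664.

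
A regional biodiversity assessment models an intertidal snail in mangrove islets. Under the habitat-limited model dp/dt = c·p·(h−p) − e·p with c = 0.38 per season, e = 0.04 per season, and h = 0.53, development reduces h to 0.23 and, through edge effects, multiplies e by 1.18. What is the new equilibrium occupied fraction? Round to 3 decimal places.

Before: p* = h − e/c = 0.53 − 0.04/0.38 = 0.53 − 0.1053 = 0.4247.
After: c = 0.38, e = 0.0472, h = 0.23; p* = 0.23 − 0.0472/0.38 = 0.1058.

0.106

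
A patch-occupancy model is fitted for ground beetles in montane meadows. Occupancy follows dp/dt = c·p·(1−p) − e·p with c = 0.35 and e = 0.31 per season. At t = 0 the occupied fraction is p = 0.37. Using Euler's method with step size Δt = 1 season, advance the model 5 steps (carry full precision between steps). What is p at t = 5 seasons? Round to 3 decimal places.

Update rule: p ← p + [c·p·(1−p) − e·p]·Δt with Δt = 1.
p: 0.37000 → 0.33688  (Δp = -0.03311)
p: 0.33688 → 0.31064  (Δp = -0.02625)
p: 0.31064 → 0.28929  (Δp = -0.02135)
p: 0.28929 → 0.27157  (Δp = -0.01772)
p: 0.27157 → 0.25662  (Δp = -0.01495)

0.257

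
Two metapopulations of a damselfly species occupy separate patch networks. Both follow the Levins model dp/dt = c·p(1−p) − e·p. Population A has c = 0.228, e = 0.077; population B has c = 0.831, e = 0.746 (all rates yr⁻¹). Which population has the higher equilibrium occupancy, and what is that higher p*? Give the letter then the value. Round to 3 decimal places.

A, 0.662

A: p*_A = 1 − 0.077/0.228 = 0.6623.
B: p*_B = 1 − 0.746/0.831 = 0.1023.
A is higher at 0.6623.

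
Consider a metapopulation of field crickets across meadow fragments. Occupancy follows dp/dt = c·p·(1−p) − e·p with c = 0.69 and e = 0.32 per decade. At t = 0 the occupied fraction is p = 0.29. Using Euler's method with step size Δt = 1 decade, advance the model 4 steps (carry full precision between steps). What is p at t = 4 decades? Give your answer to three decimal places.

Update rule: p ← p + [c·p·(1−p) − e·p]·Δt with Δt = 1.
step 1: Δp = +0.04927, p = 0.33927
step 2: Δp = +0.04611, p = 0.38538
step 3: Δp = +0.04011, p = 0.42549
step 4: Δp = +0.03251, p = 0.45800

0.458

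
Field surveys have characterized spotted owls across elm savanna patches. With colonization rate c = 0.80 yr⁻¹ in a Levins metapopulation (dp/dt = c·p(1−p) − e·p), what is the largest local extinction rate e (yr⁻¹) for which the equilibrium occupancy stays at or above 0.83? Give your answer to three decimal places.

0.136

1 − e/c ≥ 0.83 ⇒ e ≤ c(1 − 0.83) = 0.80 × 0.1700.
e_max = 0.1360.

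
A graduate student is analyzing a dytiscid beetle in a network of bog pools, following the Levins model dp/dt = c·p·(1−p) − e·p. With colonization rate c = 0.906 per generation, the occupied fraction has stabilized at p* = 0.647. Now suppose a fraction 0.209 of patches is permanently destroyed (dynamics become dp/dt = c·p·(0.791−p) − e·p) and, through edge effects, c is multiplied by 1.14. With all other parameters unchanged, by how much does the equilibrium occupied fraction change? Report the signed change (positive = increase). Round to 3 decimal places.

Balance c(1−p*) = e gives e = 0.906×(1 − 0.64700) = 0.31982.
New p* = 0.791 − e/c = 0.791 − 0.31982/1.03284 = 0.48135.
Δp* = 0.48135 − 0.64700 = -0.16565.

-0.166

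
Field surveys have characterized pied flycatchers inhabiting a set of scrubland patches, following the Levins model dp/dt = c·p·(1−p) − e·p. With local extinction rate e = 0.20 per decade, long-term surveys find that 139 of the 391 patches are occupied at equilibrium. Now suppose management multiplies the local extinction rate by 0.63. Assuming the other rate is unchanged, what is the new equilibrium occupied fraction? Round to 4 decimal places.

Observed p* = 139/391 = 0.35550.
Balance c(1−p*) = e gives c = e/(1 − 0.35550) = 0.20/0.64450 = 0.31032.
New p* = 1 − e/c = 1 − 0.12600/0.31032 = 0.59397.

0.5940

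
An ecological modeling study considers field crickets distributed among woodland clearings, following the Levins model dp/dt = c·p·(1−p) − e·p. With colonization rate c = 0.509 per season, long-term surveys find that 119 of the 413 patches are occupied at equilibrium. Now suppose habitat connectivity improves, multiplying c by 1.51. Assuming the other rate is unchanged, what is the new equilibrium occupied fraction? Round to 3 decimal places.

0.529

Observed p* = 119/413 = 0.28814.
Balance c(1−p*) = e gives e = 0.509×(1 − 0.28814) = 0.36234.
New p* = 1 − e/c = 1 − 0.36234/0.76859 = 0.52857.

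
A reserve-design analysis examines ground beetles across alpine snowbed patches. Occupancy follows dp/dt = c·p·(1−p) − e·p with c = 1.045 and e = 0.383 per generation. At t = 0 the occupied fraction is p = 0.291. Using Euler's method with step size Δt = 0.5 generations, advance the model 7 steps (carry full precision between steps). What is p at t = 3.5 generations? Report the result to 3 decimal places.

Update rule: p ← p + [c·p·(1−p) − e·p]·Δt with Δt = 0.5.
t = 0.5: p = 0.29100 + (+0.05208) = 0.34308
t = 1: p = 0.34308 + (+0.05206) = 0.39513
t = 1.5: p = 0.39513 + (+0.04921) = 0.44435
t = 2: p = 0.44435 + (+0.04391) = 0.48826
t = 2.5: p = 0.48826 + (+0.03705) = 0.52531
t = 3: p = 0.52531 + (+0.02969) = 0.55500
t = 3.5: p = 0.55500 + (+0.02276) = 0.57777

0.578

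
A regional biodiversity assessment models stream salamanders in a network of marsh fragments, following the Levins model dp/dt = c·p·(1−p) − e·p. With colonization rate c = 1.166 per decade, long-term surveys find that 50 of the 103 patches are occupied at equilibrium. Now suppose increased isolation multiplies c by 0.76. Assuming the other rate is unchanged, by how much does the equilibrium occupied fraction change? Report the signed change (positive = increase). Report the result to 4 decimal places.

-0.1625

Observed p* = 50/103 = 0.48544.
Balance c(1−p*) = e gives e = 1.166×(1 − 0.48544) = 0.59998.
New p* = 1 − e/c = 1 − 0.59998/0.88616 = 0.32294.
Δp* = 0.32294 − 0.48544 = -0.16250.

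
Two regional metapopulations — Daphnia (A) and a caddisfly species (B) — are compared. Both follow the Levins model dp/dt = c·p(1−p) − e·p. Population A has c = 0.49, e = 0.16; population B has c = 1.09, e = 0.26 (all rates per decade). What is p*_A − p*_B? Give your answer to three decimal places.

A: p*_A = 1 − 0.16/0.49 = 0.6735.
B: p*_B = 1 − 0.26/1.09 = 0.7615.
p*_A − p*_B = 0.6735 − 0.7615 = -0.0880.

-0.088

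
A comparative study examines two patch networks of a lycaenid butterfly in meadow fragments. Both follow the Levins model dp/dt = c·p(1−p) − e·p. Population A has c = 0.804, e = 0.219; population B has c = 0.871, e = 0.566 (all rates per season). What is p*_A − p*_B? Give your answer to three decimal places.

A: p*_A = 1 − 0.219/0.804 = 0.7276.
B: p*_B = 1 − 0.566/0.871 = 0.3502.
p*_A − p*_B = 0.7276 − 0.3502 = 0.3774.

0.377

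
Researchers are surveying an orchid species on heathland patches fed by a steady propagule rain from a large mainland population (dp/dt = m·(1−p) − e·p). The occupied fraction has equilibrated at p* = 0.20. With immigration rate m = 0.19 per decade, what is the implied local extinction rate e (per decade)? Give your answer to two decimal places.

At equilibrium m(1−p*) = e·p*, so e = m(1−p*)/p*.
e = 0.19 × 0.8000 / 0.20 = 0.7600.

0.76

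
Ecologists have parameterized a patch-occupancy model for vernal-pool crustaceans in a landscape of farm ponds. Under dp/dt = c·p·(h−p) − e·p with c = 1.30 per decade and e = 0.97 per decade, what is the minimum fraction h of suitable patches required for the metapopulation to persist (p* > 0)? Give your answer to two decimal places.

p* = h − e/c is positive only when h > e/c.
h_min = e/c = 0.97/1.30 = 0.7462.

0.75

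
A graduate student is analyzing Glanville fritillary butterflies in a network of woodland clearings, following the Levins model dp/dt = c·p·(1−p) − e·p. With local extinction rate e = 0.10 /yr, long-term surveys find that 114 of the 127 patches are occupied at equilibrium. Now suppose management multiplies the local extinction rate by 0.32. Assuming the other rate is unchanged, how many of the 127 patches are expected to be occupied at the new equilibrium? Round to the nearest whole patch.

123

Observed p* = 114/127 = 0.89764.
Balance c(1−p*) = e gives c = e/(1 − 0.89764) = 0.10/0.10236 = 0.97694.
New p* = 1 − e/c = 1 − 0.03200/0.97694 = 0.96724.
Expected occupied = 127 × 0.96724 = 122.84 ≈ 123.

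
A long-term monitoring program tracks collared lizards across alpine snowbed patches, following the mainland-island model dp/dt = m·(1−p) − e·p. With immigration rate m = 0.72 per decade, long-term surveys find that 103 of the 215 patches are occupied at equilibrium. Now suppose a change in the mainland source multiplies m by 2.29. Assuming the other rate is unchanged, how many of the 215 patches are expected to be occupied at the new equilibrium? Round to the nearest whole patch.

146

Observed p* = 103/215 = 0.47907.
Balance m(1−p*) = e·p* gives e = m(1−p*)/p* = 0.72×0.52093/0.47907 = 0.78291.
New p* = m/(m+e) = 1.64880/(1.64880+0.78291) = 0.67804.
Expected occupied = 215 × 0.67804 = 145.78 ≈ 146.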